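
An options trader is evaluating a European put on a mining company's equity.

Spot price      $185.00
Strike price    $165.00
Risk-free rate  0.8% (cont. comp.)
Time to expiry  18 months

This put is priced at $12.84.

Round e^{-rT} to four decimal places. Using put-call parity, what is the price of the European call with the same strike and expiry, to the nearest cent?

e^(−rT) = e^(−0.008·1.5) = 0.9881
Put-call parity: C − P = S − K·e^(−rT) = 185 − 165·0.9881 = 185 − 163.0365 = 21.9635
C = P + (C − P) = 12.84 + (21.9635) = 34.8035

$34.80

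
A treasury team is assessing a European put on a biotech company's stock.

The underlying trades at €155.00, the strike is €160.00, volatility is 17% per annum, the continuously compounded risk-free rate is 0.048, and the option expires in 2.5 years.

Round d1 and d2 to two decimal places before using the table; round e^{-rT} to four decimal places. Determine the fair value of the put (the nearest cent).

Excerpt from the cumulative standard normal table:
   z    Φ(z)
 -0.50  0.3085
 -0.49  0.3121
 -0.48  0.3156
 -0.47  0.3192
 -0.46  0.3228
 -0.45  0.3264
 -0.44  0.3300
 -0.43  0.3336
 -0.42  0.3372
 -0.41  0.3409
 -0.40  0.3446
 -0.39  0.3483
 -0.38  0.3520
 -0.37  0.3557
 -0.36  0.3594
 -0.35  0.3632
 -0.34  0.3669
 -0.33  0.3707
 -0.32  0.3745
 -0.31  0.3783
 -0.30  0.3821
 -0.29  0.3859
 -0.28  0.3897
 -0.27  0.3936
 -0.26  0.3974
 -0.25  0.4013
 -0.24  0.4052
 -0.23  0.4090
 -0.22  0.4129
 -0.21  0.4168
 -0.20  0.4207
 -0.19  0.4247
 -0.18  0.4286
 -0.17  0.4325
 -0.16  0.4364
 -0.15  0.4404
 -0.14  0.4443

σ√T = 0.17 × 1.5811 = 0.2688
d₁ = [ln(155/160) + (0.048 + 0.17²/2)·2.5] / 0.2688 = [-0.0317 + 0.1561] / 0.2688 = 0.4627 which rounds to 0.46
d₂ = d₁ − σ√T = 0.4627 − 0.2688 = 0.1939 which rounds to 0.19
exp(−rT) = exp(−0.048·2.5) = 0.8869
P = 160·0.8869·N(-0.19) − 155·N(-0.46) = 160·0.8869·0.4247 − 155·0.3228 = 60.2666 − 50.0340 = 10.2326

€10.23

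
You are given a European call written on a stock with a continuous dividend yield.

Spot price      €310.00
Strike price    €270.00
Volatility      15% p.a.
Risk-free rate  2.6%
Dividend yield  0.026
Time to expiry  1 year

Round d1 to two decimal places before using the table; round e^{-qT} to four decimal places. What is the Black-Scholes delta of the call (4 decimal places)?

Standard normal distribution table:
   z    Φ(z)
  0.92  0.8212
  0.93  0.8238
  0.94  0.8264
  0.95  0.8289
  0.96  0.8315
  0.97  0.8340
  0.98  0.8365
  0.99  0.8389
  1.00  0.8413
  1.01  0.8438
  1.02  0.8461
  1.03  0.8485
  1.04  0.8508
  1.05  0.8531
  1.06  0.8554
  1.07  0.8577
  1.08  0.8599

σ√T = 0.15·√1 = 0.1500
d₁ = [ln(310/270) + (0.026 − 0.026 + ½·0.15²)·1] / (σ√T) = (0.1382 + 0.0112) / 0.1500 = 0.9960 which rounds to 1.00
N(d₁) = N(1.00) = 0.8413
Δ_call = exp(−qT)·N(d₁) = 0.9743·0.8413 = 0.8197

0.8197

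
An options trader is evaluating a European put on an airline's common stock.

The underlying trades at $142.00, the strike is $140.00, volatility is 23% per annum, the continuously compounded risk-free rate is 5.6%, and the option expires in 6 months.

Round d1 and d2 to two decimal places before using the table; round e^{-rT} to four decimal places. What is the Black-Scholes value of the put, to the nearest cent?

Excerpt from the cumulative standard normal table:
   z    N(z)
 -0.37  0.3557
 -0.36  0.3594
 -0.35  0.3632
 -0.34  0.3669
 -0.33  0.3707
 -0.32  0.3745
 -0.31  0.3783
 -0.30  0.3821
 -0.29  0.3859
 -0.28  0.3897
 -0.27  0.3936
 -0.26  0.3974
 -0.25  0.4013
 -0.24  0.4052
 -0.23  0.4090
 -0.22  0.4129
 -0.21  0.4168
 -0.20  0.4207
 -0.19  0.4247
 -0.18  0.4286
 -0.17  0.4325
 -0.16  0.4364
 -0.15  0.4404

σ√T = 0.23·√0.5 = 0.1626
d₁ = [ln(142/140) + (0.056 + 0.23²/2)·0.5] / 0.1626 = [0.0142 + 0.0412] / 0.1626 = 0.3407 which rounds to 0.34
d₂ = d₁ − σ√T = 0.3407 − 0.1626 = 0.1781 which rounds to 0.18
exp(−rT) = exp(−0.056·0.5) = 0.9724
N(−d₂) = N(-0.18) = 0.4286;  N(−d₁) = N(-0.34) = 0.3669
P = 140·0.9724·0.4286 − 142·0.3669 = 58.3479 − 52.0998 = 6.2481

$6.25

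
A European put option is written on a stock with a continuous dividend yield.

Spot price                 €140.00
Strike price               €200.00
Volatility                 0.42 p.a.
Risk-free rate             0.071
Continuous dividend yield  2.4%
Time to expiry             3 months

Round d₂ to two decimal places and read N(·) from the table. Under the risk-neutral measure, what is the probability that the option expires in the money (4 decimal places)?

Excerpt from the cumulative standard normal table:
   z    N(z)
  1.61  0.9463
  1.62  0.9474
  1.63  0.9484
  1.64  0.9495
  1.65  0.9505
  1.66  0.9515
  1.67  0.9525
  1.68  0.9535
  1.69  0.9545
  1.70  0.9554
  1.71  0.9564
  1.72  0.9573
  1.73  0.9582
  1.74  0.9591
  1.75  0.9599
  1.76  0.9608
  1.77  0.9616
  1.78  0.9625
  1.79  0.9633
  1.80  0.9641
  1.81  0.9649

0.9599

σ√T = 0.42 × 0.5000 = 0.2100
d₁ = [ln(140/200) + (0.071 − 0.024 + 0.42²/2)·0.25] / 0.2100 = [-0.3567 + 0.0338] / 0.2100 = -1.5375 ⇒ -1.54
d₂ = d₁ − σ√T = -1.5375 − 0.2100 = -1.7475 ⇒ -1.75
Risk-neutral Pr[S_T < K] = N(−d₂) = N(1.75) = 0.9599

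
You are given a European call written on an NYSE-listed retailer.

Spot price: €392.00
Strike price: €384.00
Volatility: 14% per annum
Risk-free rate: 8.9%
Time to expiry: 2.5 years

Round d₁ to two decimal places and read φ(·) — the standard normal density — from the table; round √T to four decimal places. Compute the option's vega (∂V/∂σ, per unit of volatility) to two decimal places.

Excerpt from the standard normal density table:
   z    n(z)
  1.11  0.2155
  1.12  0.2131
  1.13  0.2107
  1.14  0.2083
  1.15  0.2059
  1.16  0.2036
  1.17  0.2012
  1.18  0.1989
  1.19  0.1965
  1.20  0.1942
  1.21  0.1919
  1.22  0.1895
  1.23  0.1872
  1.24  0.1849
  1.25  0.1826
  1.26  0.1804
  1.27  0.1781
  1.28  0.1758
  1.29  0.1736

σ√T = 0.14 × 1.5811 = 0.2214
ln(S/K) + (r + σ²/2)T = ln(392/384) + (0.089 + 0.14²/2)·2.5 = 0.0206 + 0.2470 = 0.2676
d₁ = 0.2676 / 0.2214 = 1.2090 → 1.21
√T = √2.5 = 1.5811
φ(d₁) = φ(1.21) = 0.1919
vega = S·φ(d₁)·√T = 392·0.1919·1.5811 = 118.9379

118.94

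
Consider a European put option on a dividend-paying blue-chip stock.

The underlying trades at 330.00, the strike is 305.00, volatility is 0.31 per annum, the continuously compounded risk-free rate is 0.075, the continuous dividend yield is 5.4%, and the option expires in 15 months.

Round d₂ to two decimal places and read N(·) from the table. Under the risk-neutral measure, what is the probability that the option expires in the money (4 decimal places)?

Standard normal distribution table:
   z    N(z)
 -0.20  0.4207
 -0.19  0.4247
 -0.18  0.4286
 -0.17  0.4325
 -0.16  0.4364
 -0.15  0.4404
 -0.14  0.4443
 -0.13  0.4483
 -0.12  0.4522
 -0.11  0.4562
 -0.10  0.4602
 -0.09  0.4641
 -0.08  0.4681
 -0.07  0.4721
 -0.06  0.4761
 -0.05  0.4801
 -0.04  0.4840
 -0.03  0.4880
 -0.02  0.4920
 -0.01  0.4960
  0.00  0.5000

0.4483

σ√T = 0.31 × 1.1180 = 0.3466
ln(S/K) + (r − q + σ²/2)T = ln(330/305) + (0.075 − 0.054 + 0.31²/2)·1.25 = 0.0788 + 0.0863 = 0.1651
d₁ = 0.1651 / 0.3466 = 0.4763 which rounds to 0.48
d₂ = d₁ − σ√T = 0.4763 − 0.3466 = 0.1297 which rounds to 0.13
Pr(exercise) under Q = N(−d₂) = N(-0.13) = 0.4483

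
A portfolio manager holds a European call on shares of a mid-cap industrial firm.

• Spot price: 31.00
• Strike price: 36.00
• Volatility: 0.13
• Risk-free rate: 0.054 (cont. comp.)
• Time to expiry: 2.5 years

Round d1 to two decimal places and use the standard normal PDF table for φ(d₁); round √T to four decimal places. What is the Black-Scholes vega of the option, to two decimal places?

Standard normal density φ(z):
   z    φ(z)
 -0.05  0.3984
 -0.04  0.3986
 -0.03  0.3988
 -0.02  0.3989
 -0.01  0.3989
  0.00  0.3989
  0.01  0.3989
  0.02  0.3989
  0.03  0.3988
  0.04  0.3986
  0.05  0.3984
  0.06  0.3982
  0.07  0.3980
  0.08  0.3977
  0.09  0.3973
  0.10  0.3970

σ√T = 0.13·√2.5 = 0.2055
ln(S/K) + (r + σ²/2)T = ln(31/36) + (0.054 + 0.13²/2)·2.5 = -0.1495 + 0.1561 = 0.0066
d₁ = 0.0066 / 0.2055 = 0.0321 which rounds to 0.03
√T = √2.5 = 1.5811
φ(d₁) = φ(0.03) = 0.3988
vega = S·φ(d₁)·√T = 31·0.3988·1.5811 = 19.5468
(The put has the same vega.)

19.55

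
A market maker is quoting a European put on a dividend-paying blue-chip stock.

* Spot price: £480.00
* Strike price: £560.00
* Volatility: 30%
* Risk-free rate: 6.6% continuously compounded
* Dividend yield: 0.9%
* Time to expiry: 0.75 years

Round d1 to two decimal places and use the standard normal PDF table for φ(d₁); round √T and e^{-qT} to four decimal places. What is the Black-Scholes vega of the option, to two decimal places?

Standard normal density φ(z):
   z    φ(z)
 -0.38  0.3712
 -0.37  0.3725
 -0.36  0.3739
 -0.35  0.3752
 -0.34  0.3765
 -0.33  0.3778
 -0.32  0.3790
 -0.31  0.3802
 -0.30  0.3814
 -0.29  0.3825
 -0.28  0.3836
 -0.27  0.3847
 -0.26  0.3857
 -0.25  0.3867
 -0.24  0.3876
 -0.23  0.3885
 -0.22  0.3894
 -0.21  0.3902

157.48

σ√T = 0.3 × 0.8660 = 0.2598
ln(S/K) + (r − q + σ²/2)T = ln(480/560) + (0.066 − 0.009 + 0.3²/2)·0.75 = -0.1542 + 0.0765 = -0.0777
d₁ = -0.0777 / 0.2598 = -0.2989 which rounds to -0.30
√T = √0.75 = 0.8660
φ(d₁) = φ(-0.30) = 0.3814
exp(−qT) = exp(−0.009·0.75) = 0.9933
vega = S·exp(−qT)·φ(d₁)·√T = 480·0.9933·0.3814·0.8660 = 157.4781
(The call has the same vega.)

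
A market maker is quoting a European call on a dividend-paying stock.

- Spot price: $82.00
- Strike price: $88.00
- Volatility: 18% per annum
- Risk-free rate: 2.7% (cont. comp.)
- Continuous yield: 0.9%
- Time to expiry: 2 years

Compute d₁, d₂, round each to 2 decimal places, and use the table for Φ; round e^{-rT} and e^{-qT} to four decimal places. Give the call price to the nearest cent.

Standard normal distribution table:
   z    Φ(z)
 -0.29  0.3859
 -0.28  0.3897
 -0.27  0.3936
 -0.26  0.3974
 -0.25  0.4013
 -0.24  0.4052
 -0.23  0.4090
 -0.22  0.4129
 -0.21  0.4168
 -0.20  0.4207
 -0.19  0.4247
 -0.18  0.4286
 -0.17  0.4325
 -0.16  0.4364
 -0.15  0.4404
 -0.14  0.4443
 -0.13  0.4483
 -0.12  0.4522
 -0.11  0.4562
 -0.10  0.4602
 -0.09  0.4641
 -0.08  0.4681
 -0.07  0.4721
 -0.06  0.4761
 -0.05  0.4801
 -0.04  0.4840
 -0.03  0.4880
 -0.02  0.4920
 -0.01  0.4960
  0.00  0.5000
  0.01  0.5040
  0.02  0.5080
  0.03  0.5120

$6.82

σ√T = 0.18·√2 = 0.2546
d₁ = [ln(82/88) + (0.027 − 0.009 + ½·0.18²)·2] / (σ√T) = (-0.0706 + 0.0684) / 0.2546 = -0.0087 → -0.01
d₂ = -0.0087 − 0.2546 = -0.2633 → -0.26
e^(−qT) = e^(−0.009·2) = 0.9822;  e^(−rT) = e^(−0.027·2) = 0.9474
C = 82·0.9822·N(-0.01) − 88·0.9474·N(-0.26) = 82·0.9822·0.4960 − 88·0.9474·0.3974 = 39.9480 − 33.1317 = 6.8163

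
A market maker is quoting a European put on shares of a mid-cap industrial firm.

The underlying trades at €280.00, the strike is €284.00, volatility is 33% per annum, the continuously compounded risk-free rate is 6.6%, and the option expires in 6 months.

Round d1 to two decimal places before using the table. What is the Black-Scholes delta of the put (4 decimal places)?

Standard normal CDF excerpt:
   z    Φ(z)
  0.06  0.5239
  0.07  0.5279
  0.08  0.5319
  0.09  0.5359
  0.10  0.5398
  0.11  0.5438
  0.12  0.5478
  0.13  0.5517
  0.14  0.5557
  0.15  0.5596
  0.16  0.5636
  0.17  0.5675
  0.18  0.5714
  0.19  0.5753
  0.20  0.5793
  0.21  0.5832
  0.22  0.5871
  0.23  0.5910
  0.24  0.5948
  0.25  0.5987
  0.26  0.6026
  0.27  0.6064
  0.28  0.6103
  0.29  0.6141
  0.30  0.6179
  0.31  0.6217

-0.4207

T = 0.5;  σ√T = 0.2333
ln(S/K) + (r + σ²/2)T = ln(280/284) + (0.066 + 0.33²/2)·0.5 = -0.0142 + 0.0602 = 0.0460
d₁ = 0.0460 / 0.2333 = 0.1973 which rounds to 0.20
N(d₁) = N(0.20) = 0.5793
Δ_put = N(d₁) − 1 = 0.5793 − 1 = -0.4207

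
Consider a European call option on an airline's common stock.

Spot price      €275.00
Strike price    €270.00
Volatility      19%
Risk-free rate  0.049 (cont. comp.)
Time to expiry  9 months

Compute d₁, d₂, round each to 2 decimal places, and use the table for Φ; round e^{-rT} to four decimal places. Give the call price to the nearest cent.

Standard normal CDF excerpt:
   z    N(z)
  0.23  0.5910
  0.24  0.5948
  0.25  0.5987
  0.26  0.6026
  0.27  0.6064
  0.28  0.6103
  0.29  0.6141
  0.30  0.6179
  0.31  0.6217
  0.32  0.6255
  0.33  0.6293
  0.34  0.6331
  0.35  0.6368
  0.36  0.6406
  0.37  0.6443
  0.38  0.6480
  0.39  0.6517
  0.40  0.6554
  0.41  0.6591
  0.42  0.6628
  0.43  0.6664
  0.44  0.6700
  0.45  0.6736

€26.46

σ√T = 0.19·√0.75 = 0.1645
d₁ = [ln(275/270) + (0.049 + 0.19²/2)·0.75] / 0.1645 = [0.0183 + 0.0503] / 0.1645 = 0.4171 → 0.42
d₂ = d₁ − σ√T = 0.4171 − 0.1645 = 0.2526 → 0.25
e^(−rT) = e^(−0.049·0.75) = 0.9639
C = 275·N(0.42) − 270·0.9639·N(0.25) = 275·0.6628 − 270·0.9639·0.5987 = 182.2700 − 155.8135 = 26.4565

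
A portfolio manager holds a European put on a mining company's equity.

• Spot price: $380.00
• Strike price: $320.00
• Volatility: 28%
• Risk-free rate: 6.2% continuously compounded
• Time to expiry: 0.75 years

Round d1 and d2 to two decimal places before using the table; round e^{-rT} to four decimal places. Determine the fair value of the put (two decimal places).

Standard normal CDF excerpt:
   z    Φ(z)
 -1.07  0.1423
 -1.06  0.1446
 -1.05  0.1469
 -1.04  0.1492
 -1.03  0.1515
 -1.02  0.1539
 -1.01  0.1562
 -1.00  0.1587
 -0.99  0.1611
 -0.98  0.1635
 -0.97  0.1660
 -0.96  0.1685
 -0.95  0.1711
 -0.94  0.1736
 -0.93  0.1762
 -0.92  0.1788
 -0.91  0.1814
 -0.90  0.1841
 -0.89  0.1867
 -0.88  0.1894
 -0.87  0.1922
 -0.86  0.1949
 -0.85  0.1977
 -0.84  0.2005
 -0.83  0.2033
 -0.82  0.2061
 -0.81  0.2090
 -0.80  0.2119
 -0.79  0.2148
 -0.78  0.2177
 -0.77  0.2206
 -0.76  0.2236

σ√T = 0.28·√0.75 = 0.2425
d₁ = [ln(380/320) + (0.062 + 0.28²/2)·0.75] / 0.2425 = [0.1719 + 0.0759] / 0.2425 = 1.0217 which rounds to 1.02
d₂ = d₁ − σ√T = 1.0217 − 0.2425 = 0.7792 which rounds to 0.78
e^(−rT) = e^(−0.062·0.75) = 0.9546
N(−d₂) = N(-0.78) = 0.2177;  N(−d₁) = N(-1.02) = 0.1539
P = 320·0.9546·0.2177 − 380·0.1539 = 66.5013 − 58.4820 = 8.0193

$8.02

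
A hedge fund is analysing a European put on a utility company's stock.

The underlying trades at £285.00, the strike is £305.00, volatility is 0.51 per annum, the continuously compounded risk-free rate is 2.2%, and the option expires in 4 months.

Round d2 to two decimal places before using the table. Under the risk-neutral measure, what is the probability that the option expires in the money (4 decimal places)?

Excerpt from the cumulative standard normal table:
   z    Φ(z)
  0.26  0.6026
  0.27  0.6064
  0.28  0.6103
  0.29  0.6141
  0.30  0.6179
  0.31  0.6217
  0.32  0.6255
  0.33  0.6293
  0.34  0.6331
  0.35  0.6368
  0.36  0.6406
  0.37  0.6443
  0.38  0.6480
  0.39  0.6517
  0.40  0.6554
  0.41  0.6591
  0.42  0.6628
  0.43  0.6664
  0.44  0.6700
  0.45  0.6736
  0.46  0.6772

0.6368

σ√T = 0.51·√0.3333 = 0.2944
d₁ = [ln(285/305) + (0.022 + 0.51²/2)·0.3333] / 0.2944 = [-0.0678 + 0.0507] / 0.2944 = -0.0582 → -0.06
d₂ = d₁ − σ√T = -0.0582 − 0.2944 = -0.3527 → -0.35
Risk-neutral Pr[S_T < K] = N(−d₂) = N(0.35) = 0.6368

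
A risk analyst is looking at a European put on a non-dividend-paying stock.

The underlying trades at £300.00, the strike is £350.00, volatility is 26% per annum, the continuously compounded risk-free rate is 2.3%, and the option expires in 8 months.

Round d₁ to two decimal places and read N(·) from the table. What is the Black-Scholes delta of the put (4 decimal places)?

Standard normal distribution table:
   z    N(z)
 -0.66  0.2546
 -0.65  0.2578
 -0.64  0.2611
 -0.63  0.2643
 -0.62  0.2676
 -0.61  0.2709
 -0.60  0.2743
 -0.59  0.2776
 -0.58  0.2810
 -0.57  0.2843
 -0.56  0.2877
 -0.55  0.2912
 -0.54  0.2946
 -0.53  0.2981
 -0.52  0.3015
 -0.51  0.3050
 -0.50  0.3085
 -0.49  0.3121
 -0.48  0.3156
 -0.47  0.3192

σ√T = 0.26·√0.6667 = 0.2123
d₁ = [ln(300/350) + (0.023 + ½·0.26²)·0.6667] / (σ√T) = (-0.1542 + 0.0379) / 0.2123 = -0.5478 → -0.55
N(d₁) = N(-0.55) = 0.2912
Δ_put = N(d₁) − 1 = 0.2912 − 1 = -0.7088

-0.7088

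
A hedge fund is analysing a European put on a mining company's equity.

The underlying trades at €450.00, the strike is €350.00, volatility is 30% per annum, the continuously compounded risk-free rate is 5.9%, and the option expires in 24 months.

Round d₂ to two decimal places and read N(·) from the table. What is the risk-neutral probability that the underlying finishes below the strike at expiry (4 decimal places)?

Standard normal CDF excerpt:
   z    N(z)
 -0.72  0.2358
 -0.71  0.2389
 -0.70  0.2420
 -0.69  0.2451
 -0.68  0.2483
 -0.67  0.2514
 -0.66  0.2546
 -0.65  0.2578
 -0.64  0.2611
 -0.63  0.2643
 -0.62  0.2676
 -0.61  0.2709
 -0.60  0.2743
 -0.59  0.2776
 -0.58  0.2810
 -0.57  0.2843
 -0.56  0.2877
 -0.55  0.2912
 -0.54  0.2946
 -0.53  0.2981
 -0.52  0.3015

T = 2;  σ√T = 0.4243
d₁ = [ln(450/350) + (0.059 + ½·0.3²)·2] / (σ√T) = (0.2513 + 0.2080) / 0.4243 = 1.0826 → 1.08
d₂ = 1.0826 − 0.4243 = 0.6584 → 0.66
Pr(exercise) under Q = N(−d₂) = N(-0.66) = 0.2546

0.2546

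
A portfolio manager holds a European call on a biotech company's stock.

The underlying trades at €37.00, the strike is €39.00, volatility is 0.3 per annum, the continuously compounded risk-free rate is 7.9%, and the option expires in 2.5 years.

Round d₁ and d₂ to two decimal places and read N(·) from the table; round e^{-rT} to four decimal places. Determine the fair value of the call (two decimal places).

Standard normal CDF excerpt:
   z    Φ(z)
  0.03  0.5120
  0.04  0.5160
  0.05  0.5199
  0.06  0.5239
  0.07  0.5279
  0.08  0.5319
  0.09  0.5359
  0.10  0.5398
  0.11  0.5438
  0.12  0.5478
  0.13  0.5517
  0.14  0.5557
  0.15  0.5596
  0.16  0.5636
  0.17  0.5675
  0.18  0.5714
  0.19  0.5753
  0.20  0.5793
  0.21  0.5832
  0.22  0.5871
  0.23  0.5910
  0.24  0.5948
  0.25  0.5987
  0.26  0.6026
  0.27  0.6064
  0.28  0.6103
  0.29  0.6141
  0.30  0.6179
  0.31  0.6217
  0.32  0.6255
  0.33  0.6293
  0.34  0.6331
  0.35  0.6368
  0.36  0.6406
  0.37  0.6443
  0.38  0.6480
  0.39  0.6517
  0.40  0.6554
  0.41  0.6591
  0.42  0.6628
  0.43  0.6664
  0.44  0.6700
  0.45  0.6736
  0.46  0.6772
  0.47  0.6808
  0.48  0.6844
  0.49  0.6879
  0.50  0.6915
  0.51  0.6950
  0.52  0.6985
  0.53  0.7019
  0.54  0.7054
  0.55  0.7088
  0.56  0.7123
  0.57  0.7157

σ√T = 0.3·√2.5 = 0.4743
d₁ = [ln(37/39) + (0.079 + 0.3²/2)·2.5] / 0.4743 = [-0.0526 + 0.3100] / 0.4743 = 0.5426 → 0.54
d₂ = d₁ − σ√T = 0.5426 − 0.4743 = 0.0682 → 0.07
exp(−rT) = exp(−0.079·2.5) = 0.8208
N(d₁) = N(0.54) = 0.7054;  N(d₂) = N(0.07) = 0.5279
C = 37·0.7054 − 39·0.8208·0.5279 = 26.0998 − 16.8987 = 9.2011

€9.20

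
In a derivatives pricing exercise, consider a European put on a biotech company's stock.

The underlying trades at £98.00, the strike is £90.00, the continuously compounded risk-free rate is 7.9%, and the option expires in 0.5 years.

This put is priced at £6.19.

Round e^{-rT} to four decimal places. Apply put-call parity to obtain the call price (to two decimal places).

£17.67

exp(−rT) = exp(−0.079·0.5) = 0.9613
Put-call parity: C − P = S − K·e^(−rT) = 98 − 90·0.9613 = 98 − 86.5170 = 11.4830
C = P + (C − P) = 6.19 + (11.4830) = 17.6730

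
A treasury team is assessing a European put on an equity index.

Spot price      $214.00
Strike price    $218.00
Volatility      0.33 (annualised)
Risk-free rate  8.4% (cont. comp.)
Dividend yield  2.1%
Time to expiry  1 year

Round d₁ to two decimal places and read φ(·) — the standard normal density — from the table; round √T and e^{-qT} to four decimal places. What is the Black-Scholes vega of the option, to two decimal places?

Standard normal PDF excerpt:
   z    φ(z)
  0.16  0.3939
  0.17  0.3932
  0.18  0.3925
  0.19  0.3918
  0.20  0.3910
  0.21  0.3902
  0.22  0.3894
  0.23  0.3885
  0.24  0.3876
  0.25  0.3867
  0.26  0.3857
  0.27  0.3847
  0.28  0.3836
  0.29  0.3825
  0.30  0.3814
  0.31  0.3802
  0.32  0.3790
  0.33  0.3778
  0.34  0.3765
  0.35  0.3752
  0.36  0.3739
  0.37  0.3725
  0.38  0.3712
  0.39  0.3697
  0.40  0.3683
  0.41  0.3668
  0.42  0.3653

79.92

σ√T = 0.33·√1 = 0.3300
ln(S/K) + (r − q + σ²/2)T = ln(214/218) + (0.084 − 0.021 + 0.33²/2)·1 = -0.0185 + 0.1174 = 0.0989
d₁ = 0.0989 / 0.3300 = 0.2998 ≈ 0.30
√T = √1 = 1.0000
φ(d₁) = φ(0.30) = 0.3814
exp(−qT) = exp(−0.021·1) = 0.9792
vega = S·exp(−qT)·φ(d₁)·√T = 214·0.9792·0.3814·1.0000 = 79.9219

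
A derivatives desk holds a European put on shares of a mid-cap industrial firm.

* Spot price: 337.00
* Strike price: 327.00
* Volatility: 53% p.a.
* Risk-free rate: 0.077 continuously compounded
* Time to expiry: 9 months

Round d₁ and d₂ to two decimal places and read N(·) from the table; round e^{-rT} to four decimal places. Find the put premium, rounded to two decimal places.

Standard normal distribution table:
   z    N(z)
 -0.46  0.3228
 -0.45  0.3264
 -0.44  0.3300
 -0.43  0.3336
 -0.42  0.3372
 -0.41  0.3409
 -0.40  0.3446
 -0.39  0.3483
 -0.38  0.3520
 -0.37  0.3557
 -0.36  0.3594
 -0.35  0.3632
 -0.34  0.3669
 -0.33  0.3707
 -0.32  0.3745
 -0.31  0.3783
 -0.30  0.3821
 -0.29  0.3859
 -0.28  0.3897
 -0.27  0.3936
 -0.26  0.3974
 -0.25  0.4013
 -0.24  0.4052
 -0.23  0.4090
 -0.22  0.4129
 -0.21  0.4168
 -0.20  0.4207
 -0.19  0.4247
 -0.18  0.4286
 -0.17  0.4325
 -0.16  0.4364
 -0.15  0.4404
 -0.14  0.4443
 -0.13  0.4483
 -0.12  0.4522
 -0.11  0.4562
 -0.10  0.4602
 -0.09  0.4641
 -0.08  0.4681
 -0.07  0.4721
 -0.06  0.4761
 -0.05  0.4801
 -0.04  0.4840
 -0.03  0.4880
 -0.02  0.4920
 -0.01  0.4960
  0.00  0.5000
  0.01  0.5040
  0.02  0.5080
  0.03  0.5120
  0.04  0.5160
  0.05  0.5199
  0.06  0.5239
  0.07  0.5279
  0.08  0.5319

45.63

T = 0.75;  σ√T = 0.4590
ln(S/K) + (r + σ²/2)T = ln(337/327) + (0.077 + 0.53²/2)·0.75 = 0.0301 + 0.1631 = 0.1932
d₁ = 0.1932 / 0.4590 = 0.4209 ≈ 0.42
d₂ = d₁ − σ√T = 0.4209 − 0.4590 = -0.0381 ≈ -0.04
exp(−rT) = exp(−0.077·0.75) = 0.9439
N(−d₂) = N(0.04) = 0.5160;  N(−d₁) = N(-0.42) = 0.3372
P = 327·0.9439·0.5160 − 337·0.3372 = 159.2661 − 113.6364 = 45.6297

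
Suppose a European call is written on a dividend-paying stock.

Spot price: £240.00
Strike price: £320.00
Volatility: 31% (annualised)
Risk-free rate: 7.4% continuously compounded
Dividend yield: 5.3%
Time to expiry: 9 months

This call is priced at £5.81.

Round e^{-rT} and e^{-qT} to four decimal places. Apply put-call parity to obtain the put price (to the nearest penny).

exp(−qT) = exp(−0.053·0.75) = 0.9610;  exp(−rT) = exp(−0.074·0.75) = 0.9460
Put-call parity: C − P = S·e^(−qT) − K·e^(−rT) = 240·0.9610 − 320·0.9460 = 230.6400 − 302.7200 = -72.0800
P = C − (C − P) = 5.81 − (-72.0800) = 77.8900

£77.89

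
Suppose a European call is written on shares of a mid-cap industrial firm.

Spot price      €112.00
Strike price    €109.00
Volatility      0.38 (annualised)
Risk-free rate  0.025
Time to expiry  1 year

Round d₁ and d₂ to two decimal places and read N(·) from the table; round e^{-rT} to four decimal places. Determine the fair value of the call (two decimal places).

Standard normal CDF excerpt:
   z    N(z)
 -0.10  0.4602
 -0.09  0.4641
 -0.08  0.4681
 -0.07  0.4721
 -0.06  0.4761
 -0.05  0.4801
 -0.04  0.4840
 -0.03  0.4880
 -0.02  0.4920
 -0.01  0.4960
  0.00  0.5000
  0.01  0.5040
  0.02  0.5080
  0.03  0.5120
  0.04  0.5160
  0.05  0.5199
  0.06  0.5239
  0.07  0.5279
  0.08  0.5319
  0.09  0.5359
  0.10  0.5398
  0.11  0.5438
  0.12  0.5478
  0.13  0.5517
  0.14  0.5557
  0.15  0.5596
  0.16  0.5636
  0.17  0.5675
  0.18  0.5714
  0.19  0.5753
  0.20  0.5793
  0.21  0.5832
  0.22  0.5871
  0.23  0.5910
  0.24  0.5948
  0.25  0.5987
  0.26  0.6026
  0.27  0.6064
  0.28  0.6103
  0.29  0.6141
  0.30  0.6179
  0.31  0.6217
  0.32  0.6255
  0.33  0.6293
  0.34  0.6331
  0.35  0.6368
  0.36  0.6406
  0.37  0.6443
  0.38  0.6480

σ√T = 0.38 × 1.0000 = 0.3800
d₁ = [ln(112/109) + (0.025 + 0.38²/2)·1] / 0.3800 = [0.0272 + 0.0972] / 0.3800 = 0.3272 ⇒ 0.33
d₂ = d₁ − σ√T = 0.3272 − 0.3800 = -0.0528 ⇒ -0.05
exp(−rT) = exp(−0.025·1) = 0.9753
N(d₁) = N(0.33) = 0.6293;  N(d₂) = N(-0.05) = 0.4801
C = 112·0.6293 − 109·0.9753·0.4801 = 70.4816 − 51.0383 = 19.4433

€19.44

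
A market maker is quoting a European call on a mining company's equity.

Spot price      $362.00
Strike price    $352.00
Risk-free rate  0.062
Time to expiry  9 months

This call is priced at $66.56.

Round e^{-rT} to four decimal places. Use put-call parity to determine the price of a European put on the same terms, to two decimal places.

e^(−rT) = e^(−0.062·0.75) = 0.9546
Put-call parity: C − P = S − K·e^(−rT) = 362 − 352·0.9546 = 362 − 336.0192 = 25.9808
P = C − (C − P) = 66.56 − (25.9808) = 40.5792

$40.58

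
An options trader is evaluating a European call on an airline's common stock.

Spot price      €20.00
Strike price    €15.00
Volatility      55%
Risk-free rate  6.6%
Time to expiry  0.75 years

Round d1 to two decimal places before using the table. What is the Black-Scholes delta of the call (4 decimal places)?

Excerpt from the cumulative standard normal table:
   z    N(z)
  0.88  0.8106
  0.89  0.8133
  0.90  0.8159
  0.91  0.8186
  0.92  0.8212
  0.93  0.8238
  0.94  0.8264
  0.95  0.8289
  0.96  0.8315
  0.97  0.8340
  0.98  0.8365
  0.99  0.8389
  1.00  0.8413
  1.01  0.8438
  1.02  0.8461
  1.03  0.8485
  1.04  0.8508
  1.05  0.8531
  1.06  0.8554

σ√T = 0.55·√0.75 = 0.4763
ln(S/K) + (r + σ²/2)T = ln(20/15) + (0.066 + 0.55²/2)·0.75 = 0.2877 + 0.1629 = 0.4506
d₁ = 0.4506 / 0.4763 = 0.9461 → 0.95
N(d₁) = N(0.95) = 0.8289
Δ_call = N(d₁) = 0.8289

0.8289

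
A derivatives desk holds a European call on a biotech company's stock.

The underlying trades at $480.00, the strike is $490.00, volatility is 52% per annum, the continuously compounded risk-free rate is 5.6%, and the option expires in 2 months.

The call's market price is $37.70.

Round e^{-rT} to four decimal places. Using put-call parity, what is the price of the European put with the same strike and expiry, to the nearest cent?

e^(−rT) = e^(−0.056·0.1667) = 0.9907
Put-call parity: C − P = S − K·e^(−rT) = 480 − 490·0.9907 = 480 − 485.4430 = -5.4430
P = C − (C − P) = 37.70 − (-5.4430) = 43.1430

$43.14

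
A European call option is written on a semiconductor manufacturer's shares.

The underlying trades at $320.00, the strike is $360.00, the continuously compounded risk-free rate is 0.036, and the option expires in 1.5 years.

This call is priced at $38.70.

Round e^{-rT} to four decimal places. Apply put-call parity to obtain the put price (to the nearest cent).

exp(−rT) = exp(−0.036·1.5) = 0.9474
Put-call parity: C − P = S − K·e^(−rT) = 320 − 360·0.9474 = 320 − 341.0640 = -21.0640
P = C − (C − P) = 38.70 − (-21.0640) = 59.7640

$59.76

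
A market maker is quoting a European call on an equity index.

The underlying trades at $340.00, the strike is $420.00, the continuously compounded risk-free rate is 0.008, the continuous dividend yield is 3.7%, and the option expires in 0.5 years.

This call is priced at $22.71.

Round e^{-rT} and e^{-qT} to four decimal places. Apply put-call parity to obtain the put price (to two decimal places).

e^(−qT) = e^(−0.037·0.5) = 0.9817;  e^(−rT) = e^(−0.008·0.5) = 0.9960
Put-call parity: C − P = S·e^(−qT) − K·e^(−rT) = 340·0.9817 − 420·0.9960 = 333.7780 − 418.3200 = -84.5420
P = C − (C − P) = 22.71 − (-84.5420) = 107.2520

$107.25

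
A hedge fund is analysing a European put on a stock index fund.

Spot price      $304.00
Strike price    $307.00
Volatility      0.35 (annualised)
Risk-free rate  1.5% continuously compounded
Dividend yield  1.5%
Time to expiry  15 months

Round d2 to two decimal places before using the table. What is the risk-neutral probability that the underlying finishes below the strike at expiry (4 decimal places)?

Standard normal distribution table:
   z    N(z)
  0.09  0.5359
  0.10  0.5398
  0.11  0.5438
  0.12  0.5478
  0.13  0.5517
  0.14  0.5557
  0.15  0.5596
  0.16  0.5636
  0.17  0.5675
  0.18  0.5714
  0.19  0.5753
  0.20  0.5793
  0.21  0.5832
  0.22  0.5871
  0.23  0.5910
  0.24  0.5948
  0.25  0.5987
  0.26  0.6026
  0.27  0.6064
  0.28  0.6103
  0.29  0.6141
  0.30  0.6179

0.5871

σ√T = 0.35·√1.25 = 0.3913
d₁ = [ln(304/307) + (0.015 − 0.015 + ½·0.35²)·1.25] / (σ√T) = (-0.0098 + 0.0766) / 0.3913 = 0.1706 ≈ 0.17
d₂ = 0.1706 − 0.3913 = -0.2208 ≈ -0.22
Risk-neutral Pr[S_T < K] = N(−d₂) = N(0.22) = 0.5871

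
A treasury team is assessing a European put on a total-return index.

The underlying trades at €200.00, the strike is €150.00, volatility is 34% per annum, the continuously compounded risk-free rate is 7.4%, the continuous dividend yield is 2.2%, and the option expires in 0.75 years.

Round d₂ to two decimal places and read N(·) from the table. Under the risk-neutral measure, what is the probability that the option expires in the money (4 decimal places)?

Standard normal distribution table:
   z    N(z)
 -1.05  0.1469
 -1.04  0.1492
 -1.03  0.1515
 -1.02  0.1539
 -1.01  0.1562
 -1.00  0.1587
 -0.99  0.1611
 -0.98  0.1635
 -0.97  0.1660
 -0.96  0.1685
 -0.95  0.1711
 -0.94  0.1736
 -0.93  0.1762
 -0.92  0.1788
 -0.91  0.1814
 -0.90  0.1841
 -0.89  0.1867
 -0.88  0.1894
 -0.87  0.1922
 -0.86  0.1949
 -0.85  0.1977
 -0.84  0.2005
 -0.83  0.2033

σ√T = 0.34 × 0.8660 = 0.2944
ln(S/K) + (r − q + σ²/2)T = ln(200/150) + (0.074 − 0.022 + 0.34²/2)·0.75 = 0.2877 + 0.0824 = 0.3700
d₁ = 0.3700 / 0.2944 = 1.2567 → 1.26
d₂ = d₁ − σ√T = 1.2567 − 0.2944 = 0.9622 → 0.96
Pr(exercise) under Q = N(−d₂) = N(-0.96) = 0.1685

0.1685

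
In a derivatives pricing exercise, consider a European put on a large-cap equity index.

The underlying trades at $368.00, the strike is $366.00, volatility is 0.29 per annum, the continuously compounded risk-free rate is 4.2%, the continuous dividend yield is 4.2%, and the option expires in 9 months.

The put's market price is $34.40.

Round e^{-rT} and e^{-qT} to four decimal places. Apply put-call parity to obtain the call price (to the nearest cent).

exp(−qT) = exp(−0.042·0.75) = 0.9690;  exp(−rT) = exp(−0.042·0.75) = 0.9690
Put-call parity: C − P = S·e^(−qT) − K·e^(−rT) = 368·0.9690 − 366·0.9690 = 356.5920 − 354.6540 = 1.9380
C = P + (C − P) = 34.40 + (1.9380) = 36.3380

$36.34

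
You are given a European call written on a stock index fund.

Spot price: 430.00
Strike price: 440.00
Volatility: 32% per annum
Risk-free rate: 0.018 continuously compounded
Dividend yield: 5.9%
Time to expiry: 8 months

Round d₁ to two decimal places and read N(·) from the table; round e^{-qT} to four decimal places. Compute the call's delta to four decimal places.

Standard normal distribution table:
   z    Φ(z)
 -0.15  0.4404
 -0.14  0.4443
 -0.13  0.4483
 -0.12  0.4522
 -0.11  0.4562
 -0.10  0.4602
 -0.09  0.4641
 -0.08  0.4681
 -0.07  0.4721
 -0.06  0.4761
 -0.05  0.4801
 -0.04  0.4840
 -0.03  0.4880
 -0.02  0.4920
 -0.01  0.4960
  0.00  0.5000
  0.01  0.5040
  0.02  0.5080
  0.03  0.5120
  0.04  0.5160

T = 0.6667;  σ√T = 0.2613
d₁ = [ln(430/440) + (0.018 − 0.059 + ½·0.32²)·0.6667] / (σ√T) = (-0.0230 + 0.0068) / 0.2613 = -0.0620 ≈ -0.06
N(d₁) = N(-0.06) = 0.4761
Δ_call = exp(−qT)·N(d₁) = 0.9614·0.4761 = 0.4577

0.4577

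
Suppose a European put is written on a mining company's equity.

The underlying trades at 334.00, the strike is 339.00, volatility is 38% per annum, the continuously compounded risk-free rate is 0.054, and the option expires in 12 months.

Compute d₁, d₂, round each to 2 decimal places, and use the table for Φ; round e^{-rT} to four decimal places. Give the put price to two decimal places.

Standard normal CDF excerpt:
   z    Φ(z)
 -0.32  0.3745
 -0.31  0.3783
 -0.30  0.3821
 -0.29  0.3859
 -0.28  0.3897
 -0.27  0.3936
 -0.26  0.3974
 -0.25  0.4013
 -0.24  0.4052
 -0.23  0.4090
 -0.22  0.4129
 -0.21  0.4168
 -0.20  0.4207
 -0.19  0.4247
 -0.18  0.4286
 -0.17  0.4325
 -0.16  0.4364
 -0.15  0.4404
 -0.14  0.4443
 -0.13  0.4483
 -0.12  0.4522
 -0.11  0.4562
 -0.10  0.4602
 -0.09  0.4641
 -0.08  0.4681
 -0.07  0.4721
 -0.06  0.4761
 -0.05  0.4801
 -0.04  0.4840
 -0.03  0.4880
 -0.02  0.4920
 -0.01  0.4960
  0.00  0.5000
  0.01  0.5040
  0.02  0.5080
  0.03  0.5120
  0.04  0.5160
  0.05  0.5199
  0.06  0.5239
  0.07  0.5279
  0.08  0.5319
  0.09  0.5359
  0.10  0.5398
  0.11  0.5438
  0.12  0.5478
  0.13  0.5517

σ√T = 0.38·√1 = 0.3800
ln(S/K) + (r + σ²/2)T = ln(334/339) + (0.054 + 0.38²/2)·1 = -0.0149 + 0.1262 = 0.1113
d₁ = 0.1113 / 0.3800 = 0.2930 ≈ 0.29
d₂ = d₁ − σ√T = 0.2930 − 0.3800 = -0.0870 ≈ -0.09
exp(−rT) = exp(−0.054·1) = 0.9474
P = 339·0.9474·N(0.09) − 334·N(-0.29) = 339·0.9474·0.5359 − 334·0.3859 = 172.1143 − 128.8906 = 43.2237

43.22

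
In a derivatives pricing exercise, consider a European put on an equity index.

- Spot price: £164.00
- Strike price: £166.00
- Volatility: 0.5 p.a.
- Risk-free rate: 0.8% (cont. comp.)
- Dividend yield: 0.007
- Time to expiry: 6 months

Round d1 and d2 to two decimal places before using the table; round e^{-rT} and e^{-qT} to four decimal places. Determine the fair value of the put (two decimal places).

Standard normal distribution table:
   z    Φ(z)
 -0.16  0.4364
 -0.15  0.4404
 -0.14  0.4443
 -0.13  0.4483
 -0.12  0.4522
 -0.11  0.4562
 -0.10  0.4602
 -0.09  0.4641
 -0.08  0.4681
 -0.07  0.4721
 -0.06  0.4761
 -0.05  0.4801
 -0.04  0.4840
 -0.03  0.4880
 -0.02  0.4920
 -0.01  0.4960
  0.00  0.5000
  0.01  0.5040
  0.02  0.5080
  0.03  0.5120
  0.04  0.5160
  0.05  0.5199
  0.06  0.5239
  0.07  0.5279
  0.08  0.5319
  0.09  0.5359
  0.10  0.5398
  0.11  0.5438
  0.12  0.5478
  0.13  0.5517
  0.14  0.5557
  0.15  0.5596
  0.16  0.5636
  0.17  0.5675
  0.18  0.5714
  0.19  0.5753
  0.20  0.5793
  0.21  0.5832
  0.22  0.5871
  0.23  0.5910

£23.81

σ√T = 0.5 × 0.7071 = 0.3536
ln(S/K) + (r − q + σ²/2)T = ln(164/166) + (0.008 − 0.007 + 0.5²/2)·0.5 = -0.0121 + 0.0630 = 0.0509
d₁ = 0.0509 / 0.3536 = 0.1439 ⇒ 0.14
d₂ = d₁ − σ√T = 0.1439 − 0.3536 = -0.2096 ⇒ -0.21
exp(−qT) = exp(−0.007·0.5) = 0.9965;  exp(−rT) = exp(−0.008·0.5) = 0.9960
P = 166·0.9960·N(0.21) − 164·0.9965·N(-0.14) = 166·0.9960·0.5832 − 164·0.9965·0.4443 = 96.4240 − 72.6102 = 23.8138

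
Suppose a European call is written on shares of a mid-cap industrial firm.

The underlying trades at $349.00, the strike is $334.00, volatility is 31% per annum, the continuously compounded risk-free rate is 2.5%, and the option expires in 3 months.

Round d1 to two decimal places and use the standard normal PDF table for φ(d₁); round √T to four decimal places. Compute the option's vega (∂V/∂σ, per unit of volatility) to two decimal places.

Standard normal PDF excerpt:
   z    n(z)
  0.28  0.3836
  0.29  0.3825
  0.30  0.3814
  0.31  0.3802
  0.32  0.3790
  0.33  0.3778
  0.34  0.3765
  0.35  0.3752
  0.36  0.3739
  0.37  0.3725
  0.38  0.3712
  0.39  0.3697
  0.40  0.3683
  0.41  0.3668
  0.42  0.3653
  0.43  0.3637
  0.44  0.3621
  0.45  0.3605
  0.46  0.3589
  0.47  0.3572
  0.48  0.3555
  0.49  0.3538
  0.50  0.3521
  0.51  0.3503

σ√T = 0.31 × 0.5000 = 0.1550
d₁ = [ln(349/334) + (0.025 + 0.31²/2)·0.25] / 0.1550 = [0.0439 + 0.0183] / 0.1550 = 0.4012 which rounds to 0.40
√T = √0.25 = 0.5000
φ(d₁) = φ(0.40) = 0.3683
vega = S·φ(d₁)·√T = 349·0.3683·0.5000 = 64.2683

64.27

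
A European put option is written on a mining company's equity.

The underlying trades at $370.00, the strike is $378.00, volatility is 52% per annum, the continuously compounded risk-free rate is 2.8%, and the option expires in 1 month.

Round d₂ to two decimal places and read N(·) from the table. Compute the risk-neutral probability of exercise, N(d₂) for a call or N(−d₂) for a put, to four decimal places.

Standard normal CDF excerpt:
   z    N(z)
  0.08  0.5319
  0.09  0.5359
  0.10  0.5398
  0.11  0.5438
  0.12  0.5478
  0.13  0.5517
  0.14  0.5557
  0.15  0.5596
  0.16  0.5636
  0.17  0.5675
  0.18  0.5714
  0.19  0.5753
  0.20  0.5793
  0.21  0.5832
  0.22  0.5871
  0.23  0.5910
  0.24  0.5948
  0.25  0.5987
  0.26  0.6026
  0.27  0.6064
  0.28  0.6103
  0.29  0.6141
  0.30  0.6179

σ√T = 0.52·√0.08333 = 0.1501
d₁ = [ln(370/378) + (0.028 + 0.52²/2)·0.08333] / 0.1501 = [-0.0214 + 0.0136] / 0.1501 = -0.0519 ⇒ -0.05
d₂ = d₁ − σ√T = -0.0519 − 0.1501 = -0.2020 ⇒ -0.20
Pr(exercise) under Q = N(−d₂) = N(0.20) = 0.5793

0.5793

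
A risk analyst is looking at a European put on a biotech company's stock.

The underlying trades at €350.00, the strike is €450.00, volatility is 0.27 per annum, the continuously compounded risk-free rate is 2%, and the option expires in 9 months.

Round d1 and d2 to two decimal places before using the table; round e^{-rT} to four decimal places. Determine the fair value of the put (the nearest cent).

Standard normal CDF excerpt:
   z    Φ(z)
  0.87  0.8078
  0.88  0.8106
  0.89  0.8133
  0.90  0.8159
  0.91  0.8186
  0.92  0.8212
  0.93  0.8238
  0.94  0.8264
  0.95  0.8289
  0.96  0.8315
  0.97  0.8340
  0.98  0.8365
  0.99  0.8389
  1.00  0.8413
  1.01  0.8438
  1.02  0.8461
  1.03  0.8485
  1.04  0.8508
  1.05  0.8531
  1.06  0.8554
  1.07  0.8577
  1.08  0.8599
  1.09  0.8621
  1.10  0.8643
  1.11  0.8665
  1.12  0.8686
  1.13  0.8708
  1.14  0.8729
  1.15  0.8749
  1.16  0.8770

T = 0.75;  σ√T = 0.2338
d₁ = [ln(350/450) + (0.02 + 0.27²/2)·0.75] / 0.2338 = [-0.2513 + 0.0423] / 0.2338 = -0.8937 which rounds to -0.89
d₂ = d₁ − σ√T = -0.8937 − 0.2338 = -1.1276 which rounds to -1.13
exp(−rT) = exp(−0.02·0.75) = 0.9851
P = 450·0.9851·N(1.13) − 350·N(0.89) = 450·0.9851·0.8708 − 350·0.8133 = 386.0213 − 284.6550 = 101.3663

€101.37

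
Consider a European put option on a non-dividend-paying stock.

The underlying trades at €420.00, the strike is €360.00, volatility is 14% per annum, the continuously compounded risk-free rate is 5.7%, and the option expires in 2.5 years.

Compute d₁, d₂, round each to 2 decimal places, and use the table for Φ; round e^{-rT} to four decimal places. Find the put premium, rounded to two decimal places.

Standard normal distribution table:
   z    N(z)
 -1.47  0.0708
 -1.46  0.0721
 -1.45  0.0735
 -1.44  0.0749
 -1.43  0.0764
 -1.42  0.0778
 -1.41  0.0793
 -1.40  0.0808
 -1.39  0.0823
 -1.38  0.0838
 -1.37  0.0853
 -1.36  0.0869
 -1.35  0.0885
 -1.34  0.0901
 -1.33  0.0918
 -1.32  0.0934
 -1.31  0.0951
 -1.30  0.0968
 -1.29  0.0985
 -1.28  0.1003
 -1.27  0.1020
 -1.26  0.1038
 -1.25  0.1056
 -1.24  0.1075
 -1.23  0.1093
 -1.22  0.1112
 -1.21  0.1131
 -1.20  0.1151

€3.25

σ√T = 0.14·√2.5 = 0.2214
ln(S/K) + (r + σ²/2)T = ln(420/360) + (0.057 + 0.14²/2)·2.5 = 0.1542 + 0.1670 = 0.3212
d₁ = 0.3212 / 0.2214 = 1.4508 → 1.45
d₂ = d₁ − σ√T = 1.4508 − 0.2214 = 1.2295 → 1.23
exp(−rT) = exp(−0.057·2.5) = 0.8672
P = 360·0.8672·N(-1.23) − 420·N(-1.45) = 360·0.8672·0.1093 − 420·0.0735 = 34.1226 − 30.8700 = 3.2526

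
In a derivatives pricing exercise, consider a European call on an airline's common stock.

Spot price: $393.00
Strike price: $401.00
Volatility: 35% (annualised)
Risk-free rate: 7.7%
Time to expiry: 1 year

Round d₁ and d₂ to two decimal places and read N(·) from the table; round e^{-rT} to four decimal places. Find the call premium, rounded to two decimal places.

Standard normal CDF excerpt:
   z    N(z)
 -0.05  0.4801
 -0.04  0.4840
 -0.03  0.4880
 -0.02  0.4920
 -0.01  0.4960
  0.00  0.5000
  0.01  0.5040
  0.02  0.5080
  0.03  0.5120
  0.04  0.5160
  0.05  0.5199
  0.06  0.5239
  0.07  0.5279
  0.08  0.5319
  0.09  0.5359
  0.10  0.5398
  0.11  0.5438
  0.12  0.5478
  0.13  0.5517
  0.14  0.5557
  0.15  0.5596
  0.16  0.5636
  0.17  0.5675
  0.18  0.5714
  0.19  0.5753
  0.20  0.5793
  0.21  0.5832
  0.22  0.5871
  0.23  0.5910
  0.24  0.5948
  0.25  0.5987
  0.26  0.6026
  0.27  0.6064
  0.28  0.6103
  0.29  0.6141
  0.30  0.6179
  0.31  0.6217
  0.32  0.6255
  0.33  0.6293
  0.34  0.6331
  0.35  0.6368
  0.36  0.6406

σ√T = 0.35·√1 = 0.3500
d₁ = [ln(393/401) + (0.077 + 0.35²/2)·1] / 0.3500 = [-0.0202 + 0.1382] / 0.3500 = 0.3374 ≈ 0.34
d₂ = d₁ − σ√T = 0.3374 − 0.3500 = -0.0126 ≈ -0.01
exp(−rT) = exp(−0.077·1) = 0.9259
N(d₁) = N(0.34) = 0.6331;  N(d₂) = N(-0.01) = 0.4960
C = 393·0.6331 − 401·0.9259·0.4960 = 248.8083 − 184.1578 = 64.6505

$64.65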